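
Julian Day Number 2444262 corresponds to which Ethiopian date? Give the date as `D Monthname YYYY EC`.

14 Tir 1972 EC

JDN 2444262 is 23 January 1980 in the Gregorian calendar.
In the Ethiopian calendar that day is 14 Tir 1972 EC.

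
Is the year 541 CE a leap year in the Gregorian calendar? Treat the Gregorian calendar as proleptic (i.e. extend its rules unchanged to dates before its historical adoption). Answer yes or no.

541 is not divisible by 4, so it is a common year.

no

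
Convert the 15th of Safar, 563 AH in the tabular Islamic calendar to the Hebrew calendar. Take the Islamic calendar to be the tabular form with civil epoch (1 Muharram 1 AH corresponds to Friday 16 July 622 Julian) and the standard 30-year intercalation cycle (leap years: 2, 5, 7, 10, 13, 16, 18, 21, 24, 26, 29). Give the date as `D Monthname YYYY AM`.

16 Kislev 4928 AM

Both dates share Julian Day Number 2147638; in the Hebrew calendar that is 16 Kislev 4928 AM.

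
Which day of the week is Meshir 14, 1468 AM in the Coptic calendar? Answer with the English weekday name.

Sunday

In the Gregorian calendar this is 20 February 1752 (JDN 2361015).
Since JDN mod 7 = 6 (0 = Monday), the day is Sunday.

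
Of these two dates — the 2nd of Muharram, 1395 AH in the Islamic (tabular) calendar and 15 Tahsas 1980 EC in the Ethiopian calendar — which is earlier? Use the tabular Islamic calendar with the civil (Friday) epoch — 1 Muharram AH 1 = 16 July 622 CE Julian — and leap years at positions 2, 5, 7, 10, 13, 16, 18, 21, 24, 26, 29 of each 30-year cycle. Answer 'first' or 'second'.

first

The two dates have Julian Day Numbers 2442428 and 2447155 respectively.
Since 2442428 < 2447155, the first date comes first.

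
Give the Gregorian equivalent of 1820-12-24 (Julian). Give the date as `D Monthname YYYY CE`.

5 January 1821 CE

At this point the Julian calendar is 12 days behind the Gregorian.
24 December 1820 Julian + 12 days → 5 January 1821 Gregorian.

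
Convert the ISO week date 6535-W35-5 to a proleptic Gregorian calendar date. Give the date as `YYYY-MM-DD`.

ISO week 1 of 6535 is the week containing the first Thursday of 6535.
Week 35, day 5 (Friday) lands on 6535-09-02.

6535-09-02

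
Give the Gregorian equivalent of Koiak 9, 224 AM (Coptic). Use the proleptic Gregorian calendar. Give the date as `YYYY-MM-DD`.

0507-12-08

Both dates share Julian Day Number 1906579; in the Gregorian calendar that is 8 December 507 CE.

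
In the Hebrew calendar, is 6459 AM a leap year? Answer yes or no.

Hebrew year 6459 is year 18 of its 19-year Metonic cycle; leap years are at positions 3, 6, 8, 11, 14, 17, 19, so it is a common year (12 months).

no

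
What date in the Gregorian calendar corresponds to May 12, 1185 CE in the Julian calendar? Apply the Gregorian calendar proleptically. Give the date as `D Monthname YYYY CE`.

19 May 1185 CE

At this point the Julian calendar is 7 days behind the Gregorian.
12 May 1185 Julian + 7 days → 19 May 1185 Gregorian.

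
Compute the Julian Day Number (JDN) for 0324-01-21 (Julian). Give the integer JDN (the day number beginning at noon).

1839419

Equivalently 22 January 324 (proleptic Gregorian).
JDN 2451545 is 1 January 2000 CE (Gregorian); the target day is −612126 days from there, so JDN = 1839419.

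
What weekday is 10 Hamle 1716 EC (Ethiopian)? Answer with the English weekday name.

In the Gregorian calendar this is 15 July 1724 (JDN 2350934).
Since JDN mod 7 = 5 (0 = Monday), the day is Saturday.

Saturday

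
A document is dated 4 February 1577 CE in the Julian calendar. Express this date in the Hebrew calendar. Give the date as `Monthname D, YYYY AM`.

Both dates share Julian Day Number 2297092; in the Hebrew calendar that is 17 Adar I 5337 AM.

Adar I 17, 5337 AM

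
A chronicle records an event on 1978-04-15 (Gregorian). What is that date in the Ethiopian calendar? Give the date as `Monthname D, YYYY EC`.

Julian Day Number of the source date = 2443614.
Converting JDN 2443614 to the Ethiopian calendar gives 7 Miyazya 1970 EC.

Miyazya 7, 1970 EC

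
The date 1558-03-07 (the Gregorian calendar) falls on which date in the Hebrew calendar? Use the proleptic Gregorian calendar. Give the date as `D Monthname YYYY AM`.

7 Adar II 5318 AM

Both dates share Julian Day Number 2290173; in the Hebrew calendar that is 7 Adar II 5318 AM.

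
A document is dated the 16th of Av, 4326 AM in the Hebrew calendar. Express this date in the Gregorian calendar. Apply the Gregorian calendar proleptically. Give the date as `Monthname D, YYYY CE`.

July 20, 566 CE

Julian Day Number of the source date = 1927988.
Converting JDN 1927988 to the Gregorian calendar gives 20 July 566 CE.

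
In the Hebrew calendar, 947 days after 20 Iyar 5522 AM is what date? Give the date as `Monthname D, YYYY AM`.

Counting 947 days forward from JDN 2364750 reaches JDN 2365697, which is Kislev 21, 5525 AM.

Kislev 21, 5525 AM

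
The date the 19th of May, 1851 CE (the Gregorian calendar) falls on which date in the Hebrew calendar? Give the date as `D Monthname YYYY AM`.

17 Iyar 5611 AM

Both dates share Julian Day Number 2397262; in the Hebrew calendar that is 17 Iyar 5611 AM.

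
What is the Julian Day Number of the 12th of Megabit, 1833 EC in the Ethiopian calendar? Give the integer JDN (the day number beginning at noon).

In the Gregorian calendar the same day is 20 March 1841.
JDN 2400001 is 17 November 1858 CE (Gregorian), MJD 0; the target day is −6451 days from there, so JDN = 2393550.

2393550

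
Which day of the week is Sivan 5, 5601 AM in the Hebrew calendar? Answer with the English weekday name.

Tuesday

In the Gregorian calendar this is 25 May 1841 (JDN 2393616).
2393616 ≡ 1 (mod 7); counting from Monday = 0 gives Tuesday.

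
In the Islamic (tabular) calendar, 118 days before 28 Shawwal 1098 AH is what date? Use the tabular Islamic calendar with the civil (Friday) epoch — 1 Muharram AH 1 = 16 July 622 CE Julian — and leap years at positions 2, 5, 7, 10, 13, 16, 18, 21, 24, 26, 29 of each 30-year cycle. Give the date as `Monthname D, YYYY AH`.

Jumada al-Thani 28, 1098 AH

Counting 118 days back from JDN 2337473 reaches JDN 2337355, which is Jumada al-Thani 28, 1098 AH.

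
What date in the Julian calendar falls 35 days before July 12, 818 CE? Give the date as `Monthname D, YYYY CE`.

June 7, 818 CE

JDN of July 12, 818 CE = 2020025.
2020025 − 35 = 2019990.
JDN 2019990 in the Julian calendar is June 7, 818 CE.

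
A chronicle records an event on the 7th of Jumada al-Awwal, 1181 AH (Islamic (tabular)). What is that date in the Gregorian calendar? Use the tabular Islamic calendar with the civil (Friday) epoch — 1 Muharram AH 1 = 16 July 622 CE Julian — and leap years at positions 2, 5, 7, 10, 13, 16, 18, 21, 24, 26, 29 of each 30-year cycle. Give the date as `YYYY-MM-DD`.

Julian Day Number of the source date = 2366717.
Converting JDN 2366717 to the Gregorian calendar gives 1 October 1767 CE.

1767-10-01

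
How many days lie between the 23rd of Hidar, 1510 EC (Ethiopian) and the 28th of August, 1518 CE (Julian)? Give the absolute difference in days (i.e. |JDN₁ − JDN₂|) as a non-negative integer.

First date → JDN 2275465; second date → JDN 2275747.
The interval is |2275465 − 2275747| = 282 days.

282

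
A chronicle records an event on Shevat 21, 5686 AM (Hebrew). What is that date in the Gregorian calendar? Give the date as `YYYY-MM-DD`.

Julian Day Number of the source date = 2424552.
Converting JDN 2424552 to the Gregorian calendar gives 5 February 1926 CE.

1926-02-05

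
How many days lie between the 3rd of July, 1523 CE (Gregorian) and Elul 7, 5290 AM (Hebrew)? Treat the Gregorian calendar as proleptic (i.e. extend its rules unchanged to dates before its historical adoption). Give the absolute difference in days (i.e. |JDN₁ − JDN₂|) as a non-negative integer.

JDN of the first date = 2277507.
JDN of the second date = 2280132.
|2280132 − 2277507| = 2625.

2625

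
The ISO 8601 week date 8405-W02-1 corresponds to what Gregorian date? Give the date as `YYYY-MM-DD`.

8405-01-10

ISO week 1 of 8405 is the week containing the first Thursday of 8405.
Week 2, day 1 (Monday) lands on 8405-01-10.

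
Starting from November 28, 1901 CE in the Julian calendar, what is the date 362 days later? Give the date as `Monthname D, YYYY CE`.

The starting date is JDN 2415730; 2415730 + 362 = 2416092.
JDN 2416092 corresponds to November 25, 1902 CE.

November 25, 1902 CE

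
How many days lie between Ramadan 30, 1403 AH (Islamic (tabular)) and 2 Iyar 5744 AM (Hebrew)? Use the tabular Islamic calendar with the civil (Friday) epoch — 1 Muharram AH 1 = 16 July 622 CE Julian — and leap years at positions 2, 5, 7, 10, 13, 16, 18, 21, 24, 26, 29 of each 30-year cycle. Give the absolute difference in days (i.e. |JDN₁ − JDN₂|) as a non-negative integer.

JDN of the first date = 2445527.
JDN of the second date = 2445825.
|2445825 − 2445527| = 298.

298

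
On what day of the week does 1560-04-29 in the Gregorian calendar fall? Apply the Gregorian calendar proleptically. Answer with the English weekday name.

Friday

JDN 2290957 mod 7 = 4, and JDN 0 was a Monday, so this is a Friday.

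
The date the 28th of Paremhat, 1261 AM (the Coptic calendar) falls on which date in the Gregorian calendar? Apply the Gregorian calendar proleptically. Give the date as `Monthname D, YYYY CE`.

April 3, 1545 CE

Both dates share Julian Day Number 2285452; in the Gregorian calendar that is 3 April 1545 CE.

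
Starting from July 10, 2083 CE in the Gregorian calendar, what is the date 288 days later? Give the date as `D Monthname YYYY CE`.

23 April 2084 CE

JDN of July 10, 2083 CE = 2482051.
2482051 + 288 = 2482339.
JDN 2482339 in the Gregorian calendar is 23 April 2084 CE.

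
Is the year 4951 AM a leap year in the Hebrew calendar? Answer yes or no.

Hebrew year 4951 is year 11 of its 19-year Metonic cycle; leap years are at positions 3, 6, 8, 11, 14, 17, 19, so it is a leap year (13 months).

yes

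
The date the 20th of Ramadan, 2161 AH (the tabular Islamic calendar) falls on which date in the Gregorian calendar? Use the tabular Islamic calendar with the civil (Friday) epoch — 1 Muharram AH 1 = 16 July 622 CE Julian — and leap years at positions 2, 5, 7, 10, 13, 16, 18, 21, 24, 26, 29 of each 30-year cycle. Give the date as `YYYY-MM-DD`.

Both dates share Julian Day Number 2714127; in the Gregorian calendar that is 5 December 2718 CE.

2718-12-05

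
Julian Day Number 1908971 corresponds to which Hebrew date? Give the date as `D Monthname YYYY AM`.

JDN 1908971 is 26 June 514 in the proleptic Gregorian calendar.
In the Hebrew calendar that day is 15 Tammuz 4274 AM.

15 Tammuz 4274 AM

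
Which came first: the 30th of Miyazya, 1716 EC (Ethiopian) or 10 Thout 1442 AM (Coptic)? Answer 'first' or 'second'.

first

First date → JDN 2350864; second date → JDN 2351364.
JDN 2350864 < JDN 2351364, so the first date is earlier.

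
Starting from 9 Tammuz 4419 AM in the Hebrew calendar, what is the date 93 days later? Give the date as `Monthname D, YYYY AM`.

Counting 93 days forward from JDN 1961943 reaches JDN 1962036, which is Tishrei 14, 4420 AM.

Tishrei 14, 4420 AM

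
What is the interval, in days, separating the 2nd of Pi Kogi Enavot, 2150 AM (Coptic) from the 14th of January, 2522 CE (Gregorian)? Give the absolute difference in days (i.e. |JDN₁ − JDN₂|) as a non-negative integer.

First date → JDN 2610313; second date → JDN 2642215.
The interval is |2610313 − 2642215| = 31902 days.

31902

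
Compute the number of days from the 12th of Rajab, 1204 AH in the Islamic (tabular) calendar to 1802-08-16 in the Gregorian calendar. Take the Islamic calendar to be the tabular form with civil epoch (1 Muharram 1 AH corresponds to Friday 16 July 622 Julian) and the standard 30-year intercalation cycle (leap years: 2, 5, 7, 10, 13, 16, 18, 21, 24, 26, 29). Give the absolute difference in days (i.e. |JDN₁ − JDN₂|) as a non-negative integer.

JDN of the first date = 2374931.
JDN of the second date = 2379454.
|2379454 − 2374931| = 4523.

4523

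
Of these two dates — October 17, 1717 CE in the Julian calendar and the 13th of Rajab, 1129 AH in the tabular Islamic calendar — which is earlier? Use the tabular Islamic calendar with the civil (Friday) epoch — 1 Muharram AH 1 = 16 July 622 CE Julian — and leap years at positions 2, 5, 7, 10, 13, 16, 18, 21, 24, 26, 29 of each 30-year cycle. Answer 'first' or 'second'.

second

The two dates have Julian Day Numbers 2348482 and 2348355 respectively.
Since 2348355 < 2348482, the second date comes first.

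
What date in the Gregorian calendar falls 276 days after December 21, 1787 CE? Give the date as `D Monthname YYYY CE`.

JDN of December 21, 1787 CE = 2374103.
2374103 + 276 = 2374379.
JDN 2374379 in the Gregorian calendar is 22 September 1788 CE.

22 September 1788 CE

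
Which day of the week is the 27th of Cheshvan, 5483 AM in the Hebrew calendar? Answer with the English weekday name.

In the Gregorian calendar this is 7 November 1722 (JDN 2350318).
Since JDN mod 7 = 5 (0 = Monday), the day is Saturday.

Saturday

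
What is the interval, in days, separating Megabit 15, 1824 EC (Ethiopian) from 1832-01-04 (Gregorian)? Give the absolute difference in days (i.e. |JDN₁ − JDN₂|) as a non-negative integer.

JDN of the first date = 2390266.
JDN of the second date = 2390187.
|2390187 − 2390266| = 79.

79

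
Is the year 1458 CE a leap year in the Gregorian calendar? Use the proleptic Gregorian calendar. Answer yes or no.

no

1458 is not divisible by 4, so it is a common year.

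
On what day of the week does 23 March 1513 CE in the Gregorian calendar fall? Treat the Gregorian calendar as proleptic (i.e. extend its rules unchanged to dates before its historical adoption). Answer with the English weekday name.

Sunday

2273753 ≡ 6 (mod 7); counting from Monday = 0 gives Sunday.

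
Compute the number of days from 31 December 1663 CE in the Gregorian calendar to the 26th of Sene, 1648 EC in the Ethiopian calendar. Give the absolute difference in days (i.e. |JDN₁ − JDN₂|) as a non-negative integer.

2740

JDN of the first date = 2328823.
JDN of the second date = 2326083.
|2326083 − 2328823| = 2740.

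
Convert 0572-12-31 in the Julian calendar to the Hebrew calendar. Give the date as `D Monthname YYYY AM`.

9 Tevet 4333 AM

The source date corresponds to 2 January 573 in the proleptic Gregorian calendar (JDN 1930346).
That day falls on 9 Tevet 4333 AM in the Hebrew calendar.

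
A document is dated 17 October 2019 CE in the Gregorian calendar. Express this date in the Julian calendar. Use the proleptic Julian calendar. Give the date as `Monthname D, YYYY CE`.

October 4, 2019 CE

For dates in this range the Gregorian date is 13 days ahead of the Julian.
17 October 2019 Gregorian − 13 days → 4 October 2019 Julian.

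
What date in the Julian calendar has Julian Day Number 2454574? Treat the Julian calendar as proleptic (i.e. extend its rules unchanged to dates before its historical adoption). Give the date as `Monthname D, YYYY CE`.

The Gregorian equivalent of JDN 2454574 is 17 April 2008.
In the Julian calendar that day is April 4, 2008 CE.

April 4, 2008 CE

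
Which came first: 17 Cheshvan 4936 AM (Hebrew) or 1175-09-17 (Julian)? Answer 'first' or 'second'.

First date → JDN 2150533; second date → JDN 2150486.
JDN 2150486 < JDN 2150533, so the second date is earlier.

second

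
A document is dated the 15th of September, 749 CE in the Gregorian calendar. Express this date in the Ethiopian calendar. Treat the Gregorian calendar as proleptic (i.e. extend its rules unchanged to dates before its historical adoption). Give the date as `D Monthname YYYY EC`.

Julian Day Number of the source date = 1994884.
Converting JDN 1994884 to the Ethiopian calendar gives 14 Meskerem 742 EC.

14 Meskerem 742 EC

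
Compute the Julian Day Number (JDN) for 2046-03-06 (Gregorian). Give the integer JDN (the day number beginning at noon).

JDN 2451545 is 1 January 2000 CE (Gregorian); the target day is +16866 days from there, so JDN = 2468411.

2468411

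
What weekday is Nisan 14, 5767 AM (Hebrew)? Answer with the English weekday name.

Monday

This is JDN 2454193 (2 April 2007 Gregorian).
JDN 2454193 mod 7 = 0, and JDN 0 was a Monday, so this is a Monday.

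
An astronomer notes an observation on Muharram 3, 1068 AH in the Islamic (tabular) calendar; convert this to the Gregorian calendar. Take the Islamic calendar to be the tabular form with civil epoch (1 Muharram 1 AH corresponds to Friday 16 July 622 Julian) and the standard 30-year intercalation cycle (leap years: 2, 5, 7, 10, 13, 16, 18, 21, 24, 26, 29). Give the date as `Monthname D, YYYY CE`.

Julian Day Number of the source date = 2326551.
Converting JDN 2326551 to the Gregorian calendar gives 11 October 1657 CE.

October 11, 1657 CE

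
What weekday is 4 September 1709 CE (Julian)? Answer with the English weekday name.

This is JDN 2345517 (15 September 1709 Gregorian).
2345517 ≡ 6 (mod 7); counting from Monday = 0 gives Sunday.

Sunday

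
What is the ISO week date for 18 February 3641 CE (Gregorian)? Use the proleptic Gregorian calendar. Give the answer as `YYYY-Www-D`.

The weekday is Monday (ISO weekday 1).
That Monday belongs to ISO week 8 of ISO year 3641.

3641-W08-1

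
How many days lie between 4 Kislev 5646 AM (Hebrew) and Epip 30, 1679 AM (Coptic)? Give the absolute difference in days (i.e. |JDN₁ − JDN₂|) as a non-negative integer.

28390

JDN of the first date = 2409858.
JDN of the second date = 2438248.
|2438248 − 2409858| = 28390.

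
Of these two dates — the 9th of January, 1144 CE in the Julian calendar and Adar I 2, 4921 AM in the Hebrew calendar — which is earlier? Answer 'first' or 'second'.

First date → JDN 2138912; second date → JDN 2145144.
JDN 2138912 < JDN 2145144, so the first date is earlier.

first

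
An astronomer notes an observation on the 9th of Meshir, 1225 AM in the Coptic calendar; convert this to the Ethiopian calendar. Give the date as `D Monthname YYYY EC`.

Both dates share Julian Day Number 2272254; in the Ethiopian calendar that is 9 Yekatit 1501 EC.

9 Yekatit 1501 EC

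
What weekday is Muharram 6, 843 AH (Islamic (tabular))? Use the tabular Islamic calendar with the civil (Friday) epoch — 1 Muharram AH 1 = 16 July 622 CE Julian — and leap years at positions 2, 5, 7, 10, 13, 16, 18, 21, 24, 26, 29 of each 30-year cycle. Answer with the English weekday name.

Friday

In the proleptic Gregorian calendar this is 28 June 1439 (JDN 2246822).
2246822 ≡ 4 (mod 7); counting from Monday = 0 gives Friday.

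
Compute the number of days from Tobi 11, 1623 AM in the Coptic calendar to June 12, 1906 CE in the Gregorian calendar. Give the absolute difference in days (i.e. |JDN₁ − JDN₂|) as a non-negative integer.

221

JDN of the first date = 2417595.
JDN of the second date = 2417374.
|2417374 − 2417595| = 221.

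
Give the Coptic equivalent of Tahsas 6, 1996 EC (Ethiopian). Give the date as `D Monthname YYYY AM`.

6 Koiak 1720 AM

Julian Day Number of the source date = 2452990.
Converting JDN 2452990 to the Coptic calendar gives 6 Koiak 1720 AM.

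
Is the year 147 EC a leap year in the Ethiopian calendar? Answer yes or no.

yes

147 mod 4 = 3; in the Ethiopian calendar a year is leap when year mod 4 = 3, so it is a leap year.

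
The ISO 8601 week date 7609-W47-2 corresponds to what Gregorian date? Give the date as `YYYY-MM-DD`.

7609-11-17

ISO week 1 of 7609 is the week containing the first Thursday of 7609.
Week 47, day 2 (Tuesday) lands on 7609-11-17.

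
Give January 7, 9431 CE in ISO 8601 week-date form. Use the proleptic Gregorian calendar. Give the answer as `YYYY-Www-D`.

The weekday is Friday (ISO weekday 5).
That Friday belongs to ISO week 1 of ISO year 9431.

9431-W01-5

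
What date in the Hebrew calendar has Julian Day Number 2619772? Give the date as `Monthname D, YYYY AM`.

Av 16, 6220 AM

The Gregorian equivalent of JDN 2619772 is 3 August 2460.
In the Hebrew calendar that day is Av 16, 6220 AM.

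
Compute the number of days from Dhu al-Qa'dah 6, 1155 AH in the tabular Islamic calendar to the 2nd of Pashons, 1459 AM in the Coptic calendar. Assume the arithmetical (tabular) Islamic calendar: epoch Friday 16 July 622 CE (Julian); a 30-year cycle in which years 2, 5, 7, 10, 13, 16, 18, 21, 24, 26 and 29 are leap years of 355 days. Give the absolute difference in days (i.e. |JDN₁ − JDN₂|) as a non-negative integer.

126

First date → JDN 2357679; second date → JDN 2357805.
The interval is |2357679 − 2357805| = 126 days.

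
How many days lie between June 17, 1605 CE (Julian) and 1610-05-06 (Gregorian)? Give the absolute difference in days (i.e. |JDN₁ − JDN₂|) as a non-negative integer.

First date → JDN 2307452; second date → JDN 2309226.
The interval is |2307452 − 2309226| = 1774 days.

1774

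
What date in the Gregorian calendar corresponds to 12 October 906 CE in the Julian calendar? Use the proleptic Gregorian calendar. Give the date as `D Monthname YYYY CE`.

17 October 906 CE

For dates in this range the Gregorian date is 5 days ahead of the Julian.
12 October 906 Julian + 5 days → 17 October 906 Gregorian.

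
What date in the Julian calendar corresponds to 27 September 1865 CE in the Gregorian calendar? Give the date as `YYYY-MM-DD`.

1865-09-15

For dates in this range the Gregorian date is 12 days ahead of the Julian.
27 September 1865 Gregorian − 12 days → 15 September 1865 Julian.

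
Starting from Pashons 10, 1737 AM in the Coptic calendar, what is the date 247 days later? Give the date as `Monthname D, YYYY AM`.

Counting 247 days forward from JDN 2459353 reaches JDN 2459600, which is Tobi 12, 1738 AM.

Tobi 12, 1738 AM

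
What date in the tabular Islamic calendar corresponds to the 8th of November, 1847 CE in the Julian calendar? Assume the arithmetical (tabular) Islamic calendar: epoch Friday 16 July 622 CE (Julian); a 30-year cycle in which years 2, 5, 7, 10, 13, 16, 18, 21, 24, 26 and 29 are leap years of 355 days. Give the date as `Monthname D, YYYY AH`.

Dhu al-Hijjah 11, 1263 AH

Julian Day Number of the source date = 2395986.
Converting JDN 2395986 to the tabular Islamic calendar gives 11 Dhu al-Hijjah 1263 AH.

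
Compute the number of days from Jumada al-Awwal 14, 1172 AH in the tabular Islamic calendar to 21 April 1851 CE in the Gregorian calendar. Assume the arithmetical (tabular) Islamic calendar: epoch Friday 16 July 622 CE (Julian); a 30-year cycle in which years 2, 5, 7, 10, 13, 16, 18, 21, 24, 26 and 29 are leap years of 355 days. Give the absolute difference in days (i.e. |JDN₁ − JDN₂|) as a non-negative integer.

First date → JDN 2363534; second date → JDN 2397234.
The interval is |2363534 − 2397234| = 33700 days.

33700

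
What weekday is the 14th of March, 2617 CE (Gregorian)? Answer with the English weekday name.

JDN 2676972 mod 7 = 4, and JDN 0 was a Monday, so this is a Friday.

Friday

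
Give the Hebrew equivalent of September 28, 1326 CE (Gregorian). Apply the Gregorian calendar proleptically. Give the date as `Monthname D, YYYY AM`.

Tishrei 22, 5087 AM

Julian Day Number of the source date = 2205642.
Converting JDN 2205642 to the Hebrew calendar gives 22 Tishrei 5087 AM.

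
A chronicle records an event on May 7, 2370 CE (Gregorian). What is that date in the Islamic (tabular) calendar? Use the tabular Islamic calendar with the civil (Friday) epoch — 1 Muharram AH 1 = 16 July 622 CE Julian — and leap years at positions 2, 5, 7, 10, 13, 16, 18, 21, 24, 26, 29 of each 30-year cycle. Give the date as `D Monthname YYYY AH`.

10 Jumada al-Thani 1802 AH

Julian Day Number of the source date = 2586811.
Converting JDN 2586811 to the tabular Islamic calendar gives 10 Jumada al-Thani 1802 AH.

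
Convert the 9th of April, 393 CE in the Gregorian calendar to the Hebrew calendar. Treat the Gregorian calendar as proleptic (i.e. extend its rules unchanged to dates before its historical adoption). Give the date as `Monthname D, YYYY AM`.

Nisan 11, 4153 AM

Julian Day Number of the source date = 1864699.
Converting JDN 1864699 to the Hebrew calendar gives 11 Nisan 4153 AM.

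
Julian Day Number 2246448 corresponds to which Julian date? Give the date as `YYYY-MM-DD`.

1438-06-10

The proleptic Gregorian equivalent of JDN 2246448 is 19 June 1438.
In the Julian calendar that day is 1438-06-10.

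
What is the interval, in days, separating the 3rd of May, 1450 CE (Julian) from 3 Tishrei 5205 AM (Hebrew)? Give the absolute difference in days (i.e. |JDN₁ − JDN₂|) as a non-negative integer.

2055

First date → JDN 2250793; second date → JDN 2248738.
The interval is |2250793 − 2248738| = 2055 days.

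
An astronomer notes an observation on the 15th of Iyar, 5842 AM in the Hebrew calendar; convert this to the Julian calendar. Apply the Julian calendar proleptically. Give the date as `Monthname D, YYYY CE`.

May 1, 2082 CE

Both dates share Julian Day Number 2481629; in the Julian calendar that is 1 May 2082 CE.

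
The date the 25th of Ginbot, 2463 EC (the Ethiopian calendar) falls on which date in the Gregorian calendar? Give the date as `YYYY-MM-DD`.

Julian Day Number of the source date = 2623730.
Converting JDN 2623730 to the Gregorian calendar gives 5 June 2471 CE.

2471-06-05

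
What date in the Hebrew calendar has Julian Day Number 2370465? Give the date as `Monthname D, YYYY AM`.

The Gregorian equivalent of JDN 2370465 is 4 January 1778.
In the Hebrew calendar that day is Tevet 5, 5538 AM.

Tevet 5, 5538 AM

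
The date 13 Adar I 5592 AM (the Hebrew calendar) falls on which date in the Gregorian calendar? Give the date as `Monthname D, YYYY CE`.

Julian Day Number of the source date = 2390228.
Converting JDN 2390228 to the Gregorian calendar gives 14 February 1832 CE.

February 14, 1832 CE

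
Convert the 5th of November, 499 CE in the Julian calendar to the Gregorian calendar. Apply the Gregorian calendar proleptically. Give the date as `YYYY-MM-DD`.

0499-11-06

For dates in this range the Gregorian date is 1 day ahead of the Julian.
5 November 499 Julian + 1 day → 6 November 499 Gregorian.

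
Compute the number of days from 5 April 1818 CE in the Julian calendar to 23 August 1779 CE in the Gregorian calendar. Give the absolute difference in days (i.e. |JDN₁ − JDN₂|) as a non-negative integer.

14116

JDN of the first date = 2385177.
JDN of the second date = 2371061.
|2371061 − 2385177| = 14116.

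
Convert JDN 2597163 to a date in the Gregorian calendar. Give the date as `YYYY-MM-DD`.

JDN 2451545 is 1 Jan 2000; 2597163 is +145618 days from there.

2398-09-09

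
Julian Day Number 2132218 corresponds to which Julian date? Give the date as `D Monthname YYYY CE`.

The proleptic Gregorian equivalent of JDN 2132218 is 18 September 1125.
In the Julian calendar that day is 11 September 1125 CE.

11 September 1125 CE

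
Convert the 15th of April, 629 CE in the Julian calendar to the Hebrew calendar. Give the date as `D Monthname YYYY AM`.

17 Nisan 4389 AM

Julian Day Number of the source date = 1950905.
Converting JDN 1950905 to the Hebrew calendar gives 17 Nisan 4389 AM.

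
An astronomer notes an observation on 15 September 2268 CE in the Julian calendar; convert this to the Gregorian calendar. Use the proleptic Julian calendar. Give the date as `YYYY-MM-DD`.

At this point the Julian calendar is 15 days behind the Gregorian.
15 September 2268 Julian + 15 days → 30 September 2268 Gregorian.

2268-09-30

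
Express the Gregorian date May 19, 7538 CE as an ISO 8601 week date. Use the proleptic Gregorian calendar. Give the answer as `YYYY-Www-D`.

7538-W20-4

The weekday is Thursday (ISO weekday 4).
That Thursday belongs to ISO week 20 of ISO year 7538.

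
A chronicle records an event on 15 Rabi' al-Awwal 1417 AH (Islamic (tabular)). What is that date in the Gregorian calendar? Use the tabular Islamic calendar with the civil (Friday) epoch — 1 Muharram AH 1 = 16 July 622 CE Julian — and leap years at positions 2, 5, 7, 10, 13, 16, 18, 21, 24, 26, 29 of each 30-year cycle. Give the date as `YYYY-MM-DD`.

1996-07-31

Julian Day Number of the source date = 2450296.
Converting JDN 2450296 to the Gregorian calendar gives 31 July 1996 CE.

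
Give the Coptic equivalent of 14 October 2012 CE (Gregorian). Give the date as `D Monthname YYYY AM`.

4 Paopi 1729 AM

Julian Day Number of the source date = 2456215.
Converting JDN 2456215 to the Coptic calendar gives 4 Paopi 1729 AM.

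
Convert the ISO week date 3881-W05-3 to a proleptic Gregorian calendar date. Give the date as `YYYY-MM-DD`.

3881-02-02

ISO week 1 of 3881 is the week containing the first Thursday of 3881.
Week 5, day 3 (Wednesday) lands on 3881-02-02.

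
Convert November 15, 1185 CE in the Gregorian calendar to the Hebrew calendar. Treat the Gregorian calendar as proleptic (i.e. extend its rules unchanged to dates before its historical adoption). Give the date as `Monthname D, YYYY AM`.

Kislev 13, 4946 AM

Julian Day Number of the source date = 2154191.
Converting JDN 2154191 to the Hebrew calendar gives 13 Kislev 4946 AM.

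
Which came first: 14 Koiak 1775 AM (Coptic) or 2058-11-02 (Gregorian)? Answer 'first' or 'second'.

First date → JDN 2473086; second date → JDN 2473035.
JDN 2473035 < JDN 2473086, so the second date is earlier.

second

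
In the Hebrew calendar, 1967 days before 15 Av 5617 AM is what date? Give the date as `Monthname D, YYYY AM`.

Adar 26, 5612 AM

Counting 1967 days back from JDN 2399532 reaches JDN 2397565, which is Adar 26, 5612 AM.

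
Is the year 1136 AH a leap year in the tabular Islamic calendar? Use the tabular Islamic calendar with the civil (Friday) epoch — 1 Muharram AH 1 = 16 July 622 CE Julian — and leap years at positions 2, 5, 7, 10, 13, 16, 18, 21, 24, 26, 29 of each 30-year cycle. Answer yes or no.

yes

Year 1136 AH is year 26 of its 30-year cycle; leap positions are 2, 5, 7, 10, 13, 16, 18, 21, 24, 26, 29, so it is a leap year (355 days).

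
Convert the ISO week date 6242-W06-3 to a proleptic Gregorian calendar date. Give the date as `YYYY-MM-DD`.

6242-02-09

ISO week 1 of 6242 is the week containing the first Thursday of 6242.
Week 6, day 3 (Wednesday) lands on 6242-02-09.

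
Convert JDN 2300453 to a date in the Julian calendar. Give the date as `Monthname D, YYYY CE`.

The Gregorian equivalent of JDN 2300453 is 29 April 1586.
In the Julian calendar that day is April 19, 1586 CE.

April 19, 1586 CE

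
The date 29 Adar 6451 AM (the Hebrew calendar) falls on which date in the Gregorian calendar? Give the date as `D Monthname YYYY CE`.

21 March 2691 CE

Julian Day Number of the source date = 2704007.
Converting JDN 2704007 to the Gregorian calendar gives 21 March 2691 CE.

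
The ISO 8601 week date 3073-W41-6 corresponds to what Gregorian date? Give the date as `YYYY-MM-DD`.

ISO week 1 of 3073 is the week containing the first Thursday of 3073.
Week 41, day 6 (Saturday) lands on 3073-10-11.

3073-10-11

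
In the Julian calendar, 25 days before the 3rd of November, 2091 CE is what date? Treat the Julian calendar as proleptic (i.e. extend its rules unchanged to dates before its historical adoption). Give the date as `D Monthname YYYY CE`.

JDN of the 3rd of November, 2091 CE = 2485102.
2485102 − 25 = 2485077.
JDN 2485077 in the Julian calendar is 9 October 2091 CE.

9 October 2091 CE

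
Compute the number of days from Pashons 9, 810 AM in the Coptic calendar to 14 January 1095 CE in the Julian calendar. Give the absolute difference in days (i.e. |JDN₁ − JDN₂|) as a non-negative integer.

255

JDN of the first date = 2120765.
JDN of the second date = 2121020.
|2121020 − 2120765| = 255.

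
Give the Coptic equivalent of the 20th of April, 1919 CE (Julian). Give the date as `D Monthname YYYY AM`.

The source date corresponds to 3 May 1919 in the Gregorian calendar (JDN 2422082).
That day falls on 25 Parmouti 1635 AM in the Coptic calendar.

25 Parmouti 1635 AM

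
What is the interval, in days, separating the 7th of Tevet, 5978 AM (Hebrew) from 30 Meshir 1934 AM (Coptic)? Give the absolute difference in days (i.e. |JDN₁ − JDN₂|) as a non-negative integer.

65

First date → JDN 2531172; second date → JDN 2531237.
The interval is |2531172 − 2531237| = 65 days.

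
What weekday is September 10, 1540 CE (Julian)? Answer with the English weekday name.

Friday

Equivalently 20 September 1540 Gregorian, JDN 2283796.
2283796 ≡ 4 (mod 7); counting from Monday = 0 gives Friday.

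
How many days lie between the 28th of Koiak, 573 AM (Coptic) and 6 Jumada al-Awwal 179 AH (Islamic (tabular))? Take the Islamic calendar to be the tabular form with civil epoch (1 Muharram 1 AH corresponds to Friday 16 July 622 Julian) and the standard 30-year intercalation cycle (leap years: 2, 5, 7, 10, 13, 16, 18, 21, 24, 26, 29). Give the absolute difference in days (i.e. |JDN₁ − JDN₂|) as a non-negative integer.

First date → JDN 2034070; second date → JDN 2011640.
The interval is |2034070 − 2011640| = 22430 days.

22430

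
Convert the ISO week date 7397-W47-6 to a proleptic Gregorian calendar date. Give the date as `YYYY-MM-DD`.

7397-11-25

ISO week 1 of 7397 is the week containing the first Thursday of 7397.
Week 47, day 6 (Saturday) lands on 7397-11-25.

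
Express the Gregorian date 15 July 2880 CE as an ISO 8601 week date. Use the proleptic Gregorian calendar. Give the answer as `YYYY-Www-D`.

The weekday is Monday (ISO weekday 1).
That Monday belongs to ISO week 29 of ISO year 2880.

2880-W29-1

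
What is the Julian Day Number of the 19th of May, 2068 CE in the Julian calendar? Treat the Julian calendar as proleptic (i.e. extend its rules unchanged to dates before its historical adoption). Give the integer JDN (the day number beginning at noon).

2476534

Equivalently 1 June 2068 (Gregorian).
JDN 2451545 is 1 January 2000 CE (Gregorian); the target day is +24989 days from there, so JDN = 2476534.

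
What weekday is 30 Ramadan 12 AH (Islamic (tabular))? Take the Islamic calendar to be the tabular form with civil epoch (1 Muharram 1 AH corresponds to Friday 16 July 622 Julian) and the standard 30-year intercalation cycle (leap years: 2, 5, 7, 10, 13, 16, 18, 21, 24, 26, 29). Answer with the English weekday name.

Wednesday

In the proleptic Gregorian calendar this is 11 December 633 (JDN 1952603).
1952603 ≡ 2 (mod 7); counting from Monday = 0 gives Wednesday.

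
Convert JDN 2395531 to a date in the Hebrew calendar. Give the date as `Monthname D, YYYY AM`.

JDN 2395531 is 22 August 1846 in the Gregorian calendar.
In the Hebrew calendar that day is Av 30, 5606 AM.

Av 30, 5606 AM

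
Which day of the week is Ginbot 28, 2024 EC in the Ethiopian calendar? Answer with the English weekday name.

Saturday

This is JDN 2463389 (5 June 2032 Gregorian).
Since JDN mod 7 = 5 (0 = Monday), the day is Saturday.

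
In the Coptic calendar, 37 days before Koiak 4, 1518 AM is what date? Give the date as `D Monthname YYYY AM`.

Counting 37 days back from JDN 2379207 reaches JDN 2379170, which is 27 Paopi 1518 AM.

27 Paopi 1518 AM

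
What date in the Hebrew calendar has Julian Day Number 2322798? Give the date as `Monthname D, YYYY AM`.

Sivan 30, 5407 AM

The Gregorian equivalent of JDN 2322798 is 3 July 1647.
In the Hebrew calendar that day is Sivan 30, 5407 AM.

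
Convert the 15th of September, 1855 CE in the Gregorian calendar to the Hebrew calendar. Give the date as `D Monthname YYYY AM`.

3 Tishrei 5616 AM

Both dates share Julian Day Number 2398842; in the Hebrew calendar that is 3 Tishrei 5616 AM.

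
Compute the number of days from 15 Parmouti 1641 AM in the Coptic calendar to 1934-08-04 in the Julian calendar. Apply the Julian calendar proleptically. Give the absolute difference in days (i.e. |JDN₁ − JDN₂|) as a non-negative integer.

JDN of the first date = 2424264.
JDN of the second date = 2427667.
|2427667 − 2424264| = 3403.

3403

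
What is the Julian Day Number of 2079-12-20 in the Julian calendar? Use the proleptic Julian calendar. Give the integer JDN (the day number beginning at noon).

In the Gregorian calendar the same day is 2 January 2080.
JDN 2299161 is 15 October 1582 CE (Gregorian); the target day is +181605 days from there, so JDN = 2480766.

2480766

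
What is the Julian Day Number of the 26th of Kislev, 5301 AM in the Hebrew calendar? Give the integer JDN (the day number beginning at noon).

2283873

In the proleptic Gregorian calendar the same day is 6 December 1540.
JDN 2299161 is 15 October 1582 CE (Gregorian); the target day is −15288 days from there, so JDN = 2283873.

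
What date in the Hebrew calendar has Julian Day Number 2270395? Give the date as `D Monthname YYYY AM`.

15 Tevet 5264 AM

The proleptic Gregorian equivalent of JDN 2270395 is 12 January 1504.
In the Hebrew calendar that day is 15 Tevet 5264 AM.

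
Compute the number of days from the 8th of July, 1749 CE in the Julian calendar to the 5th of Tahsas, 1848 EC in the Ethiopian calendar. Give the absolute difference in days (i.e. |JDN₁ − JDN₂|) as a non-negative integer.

JDN of the first date = 2360069.
JDN of the second date = 2398932.
|2398932 − 2360069| = 38863.

38863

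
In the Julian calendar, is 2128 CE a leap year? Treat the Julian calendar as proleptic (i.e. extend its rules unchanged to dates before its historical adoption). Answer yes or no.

2128 mod 4 = 0, so it is a leap year in the Julian calendar.

yes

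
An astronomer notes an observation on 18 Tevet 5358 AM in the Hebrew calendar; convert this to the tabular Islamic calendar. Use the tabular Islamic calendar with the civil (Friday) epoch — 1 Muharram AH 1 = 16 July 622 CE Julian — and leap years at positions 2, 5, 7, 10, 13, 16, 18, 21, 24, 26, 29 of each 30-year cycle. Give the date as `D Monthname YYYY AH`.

18 Jumada al-Awwal 1006 AH

Both dates share Julian Day Number 2304713; in the tabular Islamic calendar that is 18 Jumada al-Awwal 1006 AH.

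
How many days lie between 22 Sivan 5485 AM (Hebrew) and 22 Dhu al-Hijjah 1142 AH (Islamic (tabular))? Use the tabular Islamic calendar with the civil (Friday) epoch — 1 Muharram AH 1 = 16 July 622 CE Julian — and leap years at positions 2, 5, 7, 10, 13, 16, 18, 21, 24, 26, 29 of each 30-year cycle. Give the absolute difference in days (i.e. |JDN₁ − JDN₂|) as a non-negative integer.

1861

JDN of the first date = 2351257.
JDN of the second date = 2353118.
|2353118 − 2351257| = 1861.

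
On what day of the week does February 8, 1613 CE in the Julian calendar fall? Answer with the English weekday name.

Equivalently 18 February 1613 Gregorian, JDN 2310245.
2310245 ≡ 0 (mod 7); counting from Monday = 0 gives Monday.

Monday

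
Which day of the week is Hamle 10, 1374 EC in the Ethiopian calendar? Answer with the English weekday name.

Friday

Equivalently 12 July 1382 Gregorian, JDN 2226018.
2226018 ≡ 4 (mod 7); counting from Monday = 0 gives Friday.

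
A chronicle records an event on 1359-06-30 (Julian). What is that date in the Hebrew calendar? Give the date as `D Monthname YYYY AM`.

Julian Day Number of the source date = 2217613.
Converting JDN 2217613 to the Hebrew calendar gives 4 Tammuz 5119 AM.

4 Tammuz 5119 AM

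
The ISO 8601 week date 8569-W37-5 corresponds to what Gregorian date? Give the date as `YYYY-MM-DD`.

ISO week 1 of 8569 is the week containing the first Thursday of 8569.
Week 37, day 5 (Friday) lands on 8569-09-15.

8569-09-15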